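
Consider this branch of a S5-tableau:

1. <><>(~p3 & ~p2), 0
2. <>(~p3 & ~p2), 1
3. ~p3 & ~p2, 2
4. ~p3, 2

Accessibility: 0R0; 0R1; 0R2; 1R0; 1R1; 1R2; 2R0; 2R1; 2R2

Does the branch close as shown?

Open

No atom appears with both signs at the same world.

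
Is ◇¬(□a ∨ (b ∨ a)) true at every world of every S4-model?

Invalid (countermodel exists)

Tableau for the negation ¬◇¬(□a ∨ (b ∨ a)):
1. ¬◇¬(□a ∨ (b ∨ a)), u
2. □a ∨ (b ∨ a), u
3. b ∨ a, u
4. a, u
Accessibility: uRu
The negation has an open branch (countermodel exists).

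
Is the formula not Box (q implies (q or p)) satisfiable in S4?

1. not Box (q implies (q or p)), u
2. not (q implies (q or p)), v   [neg-Box-rule on 1: fresh world v, uRv]
3. q, v   [neg-implies-rule on 2]
4. not (q or p), v   [neg-implies-rule on 2]
5. not q, v   [neg-or-rule on 4]
6. not p, v   [neg-or-rule on 4]
Accessibility: uRu, uRv, vRv
Branch closes: q and not q both at v.
(One branch shown.) All branches close.

No, unsatisfiable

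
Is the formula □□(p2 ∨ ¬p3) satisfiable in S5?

Satisfiable (open branch found)

1. □□(p2 ∨ ¬p3), 0
2. □(p2 ∨ ¬p3), 0
3. p2 ∨ ¬p3, 0
4. ¬p3, 0
Accessibility: 0R0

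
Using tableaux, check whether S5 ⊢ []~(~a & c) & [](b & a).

Invalid (countermodel exists)

Tableau for the negation ~([]~(~a & c) & [](b & a)):
1. ~([]~(~a & c) & [](b & a)), w0
2. ~[](b & a), w0
3. ~(b & a), w1
4. ~a, w1
Accessibility: w0Rw0, w0Rw1, w1Rw0, w1Rw1
The negation has an open branch (countermodel exists).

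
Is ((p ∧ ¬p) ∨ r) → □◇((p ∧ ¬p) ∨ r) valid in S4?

Invalid (countermodel exists)

Tableau for the negation ¬(((p ∧ ¬p) ∨ r) → □◇((p ∧ ¬p) ∨ r)):
1. ¬(((p ∧ ¬p) ∨ r) → □◇((p ∧ ¬p) ∨ r)), u
2. (p ∧ ¬p) ∨ r, u
3. ¬□◇((p ∧ ¬p) ∨ r), u
4. r, u
5. ¬◇((p ∧ ¬p) ∨ r), v
6. ¬((p ∧ ¬p) ∨ r), v
7. ¬(p ∧ ¬p), v
8. ¬r, v
9. p, v
Accessibility: uRu, uRv, vRv
The negation has an open branch (countermodel exists).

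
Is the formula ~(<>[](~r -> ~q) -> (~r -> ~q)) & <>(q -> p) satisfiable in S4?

Satisfiable

1. ~(<>[](~r -> ~q) -> (~r -> ~q)) & <>(q -> p), u
2. ~(<>[](~r -> ~q) -> (~r -> ~q)), u
3. <>(q -> p), u
4. <>[](~r -> ~q), u
5. ~(~r -> ~q), u
6. ~r, u
7. q, u
8. q -> p, v
9. p, v
10. [](~r -> ~q), w
11. ~r -> ~q, w
12. ~q, w
Accessibility: uRu, uRv, uRw, vRv, wRw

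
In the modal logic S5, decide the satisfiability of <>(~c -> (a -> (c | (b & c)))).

1. <>(~c -> (a -> (c | (b & c)))), 0
2. ~c -> (a -> (c | (b & c))), 1
3. a -> (c | (b & c)), 1
4. c | (b & c), 1
5. b & c, 1
6. b, 1
7. c, 1
Accessibility: 0R0, 0R1, 1R0, 1R1

Satisfiable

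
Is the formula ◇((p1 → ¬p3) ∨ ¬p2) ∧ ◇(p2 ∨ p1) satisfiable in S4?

Satisfiable

1. ◇((p1 → ¬p3) ∨ ¬p2) ∧ ◇(p2 ∨ p1), w0
2. ◇((p1 → ¬p3) ∨ ¬p2), w0
3. ◇(p2 ∨ p1), w0
4. (p1 → ¬p3) ∨ ¬p2, w1
5. ¬p2, w1
6. p2 ∨ p1, w2
7. p1, w2
Accessibility: w0Rw0, w0Rw1, w0Rw2, w1Rw1, w2Rw2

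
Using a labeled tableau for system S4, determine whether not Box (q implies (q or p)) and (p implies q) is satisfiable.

Unsatisfiable (every branch closes)

1. not Box (q implies (q or p)) and (p implies q), w0
2. not Box (q implies (q or p)), w0
3. p implies q, w0
4. q, w0
5. not (q implies (q or p)), w1
6. q, w1
7. not (q or p), w1
8. not q, w1
9. not p, w1
Accessibility: w0Rw0, w0Rw1, w1Rw1
Branch closes: q and not q both at w1.
All branches of the tableau close; one closing branch shown above.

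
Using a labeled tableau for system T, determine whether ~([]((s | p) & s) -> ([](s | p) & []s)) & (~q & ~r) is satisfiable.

1. ~([]((s | p) & s) -> ([](s | p) & []s)) & (~q & ~r), 0
2. ~([]((s | p) & s) -> ([](s | p) & []s)), 0
3. ~q & ~r, 0
4. []((s | p) & s), 0
5. ~([](s | p) & []s), 0
6. ~q, 0
7. ~r, 0
8. (s | p) & s, 0
9. s | p, 0
10. s, 0
11. ~[](s | p), 0
12. p, 0
13. ~(s | p), 1
14. ~s, 1
15. ~p, 1
16. (s | p) & s, 1
17. s | p, 1
18. s, 1
Accessibility: 0R0, 0R1, 1R1
Branch closes: s and ~s both at 1.
(One branch shown.) All branches close.

No, unsatisfiable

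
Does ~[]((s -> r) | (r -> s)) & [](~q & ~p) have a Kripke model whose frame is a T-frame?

Unsatisfiable

1. ~[]((s -> r) | (r -> s)) & [](~q & ~p), 0
2. ~[]((s -> r) | (r -> s)), 0
3. [](~q & ~p), 0
4. ~q & ~p, 0
5. ~q, 0
6. ~p, 0
7. ~((s -> r) | (r -> s)), 1
8. ~(s -> r), 1
9. ~(r -> s), 1
10. s, 1
11. ~r, 1
12. r, 1
13. ~s, 1
Accessibility: 0R0, 0R1, 1R1
Branch closes: r and ~r both at 1.
All branches of the tableau close; one closing branch shown above.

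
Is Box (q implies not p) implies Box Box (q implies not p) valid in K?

Not valid

Tableau for the negation not (Box (q implies not p) implies Box Box (q implies not p)):
1. not (Box (q implies not p) implies Box Box (q implies not p)), u
2. Box (q implies not p), u
3. not Box Box (q implies not p), u
4. not Box (q implies not p), v
5. q implies not p, v
6. not p, v
7. not (q implies not p), w
8. q, w
9. p, w
Accessibility: uRv, vRw
The negation has an open branch (countermodel exists).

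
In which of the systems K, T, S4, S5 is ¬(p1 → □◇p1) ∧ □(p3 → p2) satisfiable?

K, T, S4

S5-tableau for the formula:
1. ¬(p1 → □◇p1) ∧ □(p3 → p2), w0
2. ¬(p1 → □◇p1), w0   [∧-rule on 1]
3. □(p3 → p2), w0   [∧-rule on 1]
4. p1, w0   [¬→-rule on 2]
5. ¬□◇p1, w0   [¬→-rule on 2]
6. p3 → p2, w0   [□-rule on 3 via w0Rw0]
7. p2, w0   [→-rule on 6 (branches; this branch)]
8. ¬◇p1, w1   [¬□-rule on 5: fresh world w1, w0Rw1]
9. p3 → p2, w1   [□-rule on 3 via w0Rw1]
10. ¬p1, w0   [¬◇-rule on 8 via w1Rw0]
Accessibility: w0Rw0, w0Rw1, w1Rw0, w1Rw1
Branch closes: p1 and ¬p1 both at w0.
Every branch closes (one shown): unsatisfiable in S5.
S4-tableau for the formula:
1. ¬(p1 → □◇p1) ∧ □(p3 → p2), w0
2. ¬(p1 → □◇p1), w0   [∧-rule on 1]
3. □(p3 → p2), w0   [∧-rule on 1]
4. p1, w0   [¬→-rule on 2]
5. ¬□◇p1, w0   [¬→-rule on 2]
6. p3 → p2, w0   [□-rule on 3 via w0Rw0]
7. p2, w0   [→-rule on 6 (branches; this branch)]
8. ¬◇p1, w1   [¬□-rule on 5: fresh world w1, w0Rw1]
9. p3 → p2, w1   [□-rule on 3 via w0Rw1]
10. ¬p1, w1   [¬◇-rule on 8 via w1Rw1]
11. p2, w1   [→-rule on 9 (branches; this branch)]
Accessibility: w0Rw0, w0Rw1, w1Rw1
Complete open branch: satisfiable in S4, hence also in K, T (this S4-model is also a K-model and a T-model).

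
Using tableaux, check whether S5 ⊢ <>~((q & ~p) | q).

Tableau for the negation ~<>~((q & ~p) | q):
1. ~<>~((q & ~p) | q), 0
2. (q & ~p) | q, 0
3. q, 0
Accessibility: 0R0
The negation has an open branch (countermodel exists).

No, not valid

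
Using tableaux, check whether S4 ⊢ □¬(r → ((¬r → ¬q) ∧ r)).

Invalid (countermodel exists)

Tableau for the negation ¬□¬(r → ((¬r → ¬q) ∧ r)):
1. ¬□¬(r → ((¬r → ¬q) ∧ r)), w0
2. r → ((¬r → ¬q) ∧ r), w1   [¬□-rule on 1: fresh world w1, w0Rw1]
3. (¬r → ¬q) ∧ r, w1   [→-rule on 2 (branches; this branch)]
4. ¬r → ¬q, w1   [∧-rule on 3]
5. r, w1   [∧-rule on 3]
6. ¬q, w1   [→-rule on 4 (branches; this branch)]
Accessibility: w0Rw0, w0Rw1, w1Rw1
The negation has an open branch (countermodel exists).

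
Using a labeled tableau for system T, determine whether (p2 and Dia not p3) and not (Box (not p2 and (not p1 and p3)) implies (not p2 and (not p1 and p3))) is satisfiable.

1. (p2 and Dia not p3) and not (Box (not p2 and (not p1 and p3)) implies (not p2 and (not p1 and p3))), u
2. p2 and Dia not p3, u
3. not (Box (not p2 and (not p1 and p3)) implies (not p2 and (not p1 and p3))), u
4. p2, u
5. Dia not p3, u
6. Box (not p2 and (not p1 and p3)), u
7. not (not p2 and (not p1 and p3)), u
8. not p2 and (not p1 and p3), u
9. not p2, u
10. not p1 and p3, u
Accessibility: uRu
Branch closes: p2 and not p2 both at u.
(One branch shown.) All branches close.

Unsatisfiable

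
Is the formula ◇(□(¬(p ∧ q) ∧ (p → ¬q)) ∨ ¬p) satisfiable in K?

Satisfiable (open branch found)

1. ◇(□(¬(p ∧ q) ∧ (p → ¬q)) ∨ ¬p), u
2. □(¬(p ∧ q) ∧ (p → ¬q)) ∨ ¬p, v   [◇-rule on 1: fresh world v, uRv]
3. ¬p, v   [∨-rule on 2 (branches; this branch)]
Accessibility: uRv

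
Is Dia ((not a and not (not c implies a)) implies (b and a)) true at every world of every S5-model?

Tableau for the negation not Dia ((not a and not (not c implies a)) implies (b and a)):
1. not Dia ((not a and not (not c implies a)) implies (b and a)), w0
2. not ((not a and not (not c implies a)) implies (b and a)), w0
3. not a and not (not c implies a), w0
4. not (b and a), w0
5. not a, w0
6. not (not c implies a), w0
7. not c, w0
Accessibility: w0Rw0
The negation has an open branch (countermodel exists).

Not valid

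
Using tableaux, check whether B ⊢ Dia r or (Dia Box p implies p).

Tableau for the negation not (Dia r or (Dia Box p implies p)):
1. not (Dia r or (Dia Box p implies p)), u
2. not Dia r, u
3. not (Dia Box p implies p), u
4. Dia Box p, u
5. not p, u
6. not r, u
7. Box p, v
8. not r, v
9. p, u
Accessibility: uRu, uRv, vRu, vRv
Branch closes: p and not p both at u.
Every branch of the negation's tableau closes; the branch above is one of them.

Yes, valid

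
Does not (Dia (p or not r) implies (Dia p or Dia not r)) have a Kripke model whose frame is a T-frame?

Unsatisfiable (every branch closes)

1. not (Dia (p or not r) implies (Dia p or Dia not r)), 0
2. Dia (p or not r), 0   [neg-implies-rule on 1]
3. not (Dia p or Dia not r), 0   [neg-implies-rule on 1]
4. not Dia p, 0   [neg-or-rule on 3]
5. not Dia not r, 0   [neg-or-rule on 3]
6. not p, 0   [neg-Dia-rule on 4 via 0R0]
7. r, 0   [neg-Dia-rule on 5 via 0R0]
8. p or not r, 1   [Dia-rule on 2: fresh world 1, 0R1]
9. not p, 1   [neg-Dia-rule on 4 via 0R1]
10. r, 1   [neg-Dia-rule on 5 via 0R1]
11. not r, 1   [or-rule on 8 (branches; this branch)]
Accessibility: 0R0, 0R1, 1R1
Branch closes: r and not r both at 1.
All branches of the tableau close; one closing branch shown above.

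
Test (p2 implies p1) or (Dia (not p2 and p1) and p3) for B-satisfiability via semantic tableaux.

1. (p2 implies p1) or (Dia (not p2 and p1) and p3), w0
2. Dia (not p2 and p1) and p3, w0   [or-rule on 1 (branches; this branch)]
3. Dia (not p2 and p1), w0   [and-rule on 2]
4. p3, w0   [and-rule on 2]
5. not p2 and p1, w1   [Dia-rule on 3: fresh world w1, w0Rw1]
6. not p2, w1   [and-rule on 5]
7. p1, w1   [and-rule on 5]
Accessibility: w0Rw0, w0Rw1, w1Rw0, w1Rw1

Yes, satisfiable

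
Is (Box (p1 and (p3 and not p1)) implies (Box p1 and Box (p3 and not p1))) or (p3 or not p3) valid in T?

Tableau for the negation not ((Box (p1 and (p3 and not p1)) implies (Box p1 and Box (p3 and not p1))) or (p3 or not p3)):
1. not ((Box (p1 and (p3 and not p1)) implies (Box p1 and Box (p3 and not p1))) or (p3 or not p3)), u
2. not (Box (p1 and (p3 and not p1)) implies (Box p1 and Box (p3 and not p1))), u
3. not (p3 or not p3), u
4. Box (p1 and (p3 and not p1)), u
5. not (Box p1 and Box (p3 and not p1)), u
6. not p3, u
7. p3, u
Accessibility: uRu
Branch closes: p3 and not p3 both at u.
Every branch of the negation's tableau closes; the branch above is one of them.

Valid in T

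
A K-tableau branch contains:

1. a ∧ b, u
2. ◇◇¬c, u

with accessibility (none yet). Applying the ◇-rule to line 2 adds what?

a fresh world v with uRv, and ◇¬c at v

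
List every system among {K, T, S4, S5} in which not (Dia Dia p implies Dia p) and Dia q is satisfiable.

S4-tableau for the formula:
1. not (Dia Dia p implies Dia p) and Dia q, u
2. not (Dia Dia p implies Dia p), u
3. Dia q, u
4. Dia Dia p, u
5. not Dia p, u
6. not p, u
7. q, v
8. not p, v
9. Dia p, w
10. not p, w
11. p, x
12. not p, x
Accessibility: uRu, uRv, uRw, uRx, vRv, wRw, wRx, xRx
Branch closes: p and not p both at x.
Every branch closes (one shown): unsatisfiable in S4, hence also in S5 (every S5-frame is an S4-frame).
T-tableau for the formula:
1. not (Dia Dia p implies Dia p) and Dia q, u
2. not (Dia Dia p implies Dia p), u
3. Dia q, u
4. Dia Dia p, u
5. not Dia p, u
6. not p, u
7. q, v
8. not p, v
9. Dia p, w
10. not p, w
11. p, x
Accessibility: uRu, uRv, uRw, vRv, wRw, wRx, xRx
Complete open branch: satisfiable in T, hence also in K (this T-model is also a K-model).

K, T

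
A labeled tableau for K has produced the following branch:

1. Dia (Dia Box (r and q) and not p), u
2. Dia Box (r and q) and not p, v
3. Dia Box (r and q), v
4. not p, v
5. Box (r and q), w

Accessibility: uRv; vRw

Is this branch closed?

No, open

No atom appears with both signs at the same world.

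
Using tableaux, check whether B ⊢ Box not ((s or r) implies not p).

Not valid

Tableau for the negation not Box not ((s or r) implies not p):
1. not Box not ((s or r) implies not p), 0
2. (s or r) implies not p, 1
3. not p, 1
Accessibility: 0R0, 0R1, 1R0, 1R1
The negation has an open branch (countermodel exists).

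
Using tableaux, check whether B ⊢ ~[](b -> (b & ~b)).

Not valid

Tableau for the negation [](b -> (b & ~b)):
1. [](b -> (b & ~b)), u
2. b -> (b & ~b), u
3. ~b, u
Accessibility: uRu
The negation has an open branch (countermodel exists).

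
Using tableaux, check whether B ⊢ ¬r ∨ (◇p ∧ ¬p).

Tableau for the negation ¬(¬r ∨ (◇p ∧ ¬p)):
1. ¬(¬r ∨ (◇p ∧ ¬p)), w0
2. r, w0
3. ¬(◇p ∧ ¬p), w0
4. p, w0
Accessibility: w0Rw0
The negation has an open branch (countermodel exists).

No, not valid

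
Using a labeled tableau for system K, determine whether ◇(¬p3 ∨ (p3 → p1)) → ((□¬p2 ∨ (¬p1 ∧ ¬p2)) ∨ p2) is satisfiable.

Satisfiable (open branch found)

1. ◇(¬p3 ∨ (p3 → p1)) → ((□¬p2 ∨ (¬p1 ∧ ¬p2)) ∨ p2), u
2. (□¬p2 ∨ (¬p1 ∧ ¬p2)) ∨ p2, u
3. p2, u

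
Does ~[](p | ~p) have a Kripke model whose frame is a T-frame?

1. ~[](p | ~p), u
2. ~(p | ~p), v   [~[]-rule on 1: fresh world v, uRv]
3. ~p, v   [~|-rule on 2]
4. p, v   [~|-rule on 2]
Accessibility: uRu, uRv, vRv
Branch closes: p and ~p both at v.
(One branch shown.) All branches close.

No, unsatisfiable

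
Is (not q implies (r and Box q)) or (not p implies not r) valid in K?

Tableau for the negation not ((not q implies (r and Box q)) or (not p implies not r)):
1. not ((not q implies (r and Box q)) or (not p implies not r)), 0
2. not (not q implies (r and Box q)), 0
3. not (not p implies not r), 0
4. not q, 0
5. not (r and Box q), 0
6. not p, 0
7. r, 0
8. not Box q, 0
9. not q, 1
Accessibility: 0R1
The negation has an open branch (countermodel exists).

Not valid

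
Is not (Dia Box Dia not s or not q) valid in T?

Tableau for the negation Dia Box Dia not s or not q:
1. Dia Box Dia not s or not q, w0
2. not q, w0
Accessibility: w0Rw0
The negation has an open branch (countermodel exists).

Not valid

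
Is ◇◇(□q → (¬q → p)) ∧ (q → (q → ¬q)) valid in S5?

Tableau for the negation ¬(◇◇(□q → (¬q → p)) ∧ (q → (q → ¬q))):
1. ¬(◇◇(□q → (¬q → p)) ∧ (q → (q → ¬q))), u
2. ¬(q → (q → ¬q)), u   [¬∧-rule on 1 (branches; this branch)]
3. q, u   [¬→-rule on 2]
4. ¬(q → ¬q), u   [¬→-rule on 2]
Accessibility: uRu
The negation has an open branch (countermodel exists).

Invalid (countermodel exists)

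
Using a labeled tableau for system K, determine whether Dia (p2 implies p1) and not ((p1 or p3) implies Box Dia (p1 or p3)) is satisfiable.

1. Dia (p2 implies p1) and not ((p1 or p3) implies Box Dia (p1 or p3)), w0
2. Dia (p2 implies p1), w0
3. not ((p1 or p3) implies Box Dia (p1 or p3)), w0
4. p1 or p3, w0
5. not Box Dia (p1 or p3), w0
6. p3, w0
7. p2 implies p1, w1
8. p1, w1
9. not Dia (p1 or p3), w2
Accessibility: w0Rw1, w0Rw2

Satisfiable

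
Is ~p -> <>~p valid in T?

Tableau for the negation ~(~p -> <>~p):
1. ~(~p -> <>~p), u
2. ~p, u   [~->-rule on 1]
3. ~<>~p, u   [~->-rule on 1]
4. p, u   [~<>-rule on 3 via uRu]
Accessibility: uRu
Branch closes: p and ~p both at u.
Every branch of the negation's tableau closes; the branch above is one of them.

Valid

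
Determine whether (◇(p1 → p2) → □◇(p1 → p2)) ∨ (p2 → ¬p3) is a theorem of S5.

Yes, valid

Tableau for the negation ¬((◇(p1 → p2) → □◇(p1 → p2)) ∨ (p2 → ¬p3)):
1. ¬((◇(p1 → p2) → □◇(p1 → p2)) ∨ (p2 → ¬p3)), u
2. ¬(◇(p1 → p2) → □◇(p1 → p2)), u
3. ¬(p2 → ¬p3), u
4. ◇(p1 → p2), u
5. ¬□◇(p1 → p2), u
6. p2, u
7. p3, u
8. p1 → p2, v
9. p2, v
10. ¬◇(p1 → p2), w
11. ¬(p1 → p2), u
12. p1, u
13. ¬p2, u
Accessibility: uRu, uRv, uRw, vRu, vRv, vRw, wRu, wRv, wRw
Branch closes: p2 and ¬p2 both at u.
All branches of the negation close; one closing branch shown above.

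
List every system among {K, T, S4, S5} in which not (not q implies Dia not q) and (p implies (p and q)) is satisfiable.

K

K-tableau for the formula:
1. not (not q implies Dia not q) and (p implies (p and q)), u
2. not (not q implies Dia not q), u
3. p implies (p and q), u
4. not q, u
5. not Dia not q, u
6. not p, u
Complete open branch: satisfiable in K.
T-tableau for the formula:
1. not (not q implies Dia not q) and (p implies (p and q)), u
2. not (not q implies Dia not q), u
3. p implies (p and q), u
4. not q, u
5. not Dia not q, u
6. q, u
Accessibility: uRu
Branch closes: q and not q both at u.
Every branch closes (one shown): unsatisfiable in T, hence also in S4, S5 (every S4/S5-frame is a T-frame).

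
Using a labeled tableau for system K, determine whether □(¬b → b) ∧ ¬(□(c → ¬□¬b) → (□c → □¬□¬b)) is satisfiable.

No, unsatisfiable

1. □(¬b → b) ∧ ¬(□(c → ¬□¬b) → (□c → □¬□¬b)), 0
2. □(¬b → b), 0   [∧-rule on 1]
3. ¬(□(c → ¬□¬b) → (□c → □¬□¬b)), 0   [∧-rule on 1]
4. □(c → ¬□¬b), 0   [¬→-rule on 3]
5. ¬(□c → □¬□¬b), 0   [¬→-rule on 3]
6. □c, 0   [¬→-rule on 5]
7. ¬□¬□¬b, 0   [¬→-rule on 5]
8. □¬b, 1   [¬□-rule on 7: fresh world 1, 0R1]
9. ¬b → b, 1   [□-rule on 2 via 0R1]
10. c → ¬□¬b, 1   [□-rule on 4 via 0R1]
11. c, 1   [□-rule on 6 via 0R1]
12. b, 1   [→-rule on 9 (branches; this branch)]
13. ¬□¬b, 1   [→-rule on 10 (branches; this branch)]
14. b, 2   [¬□-rule on 13: fresh world 2, 1R2]
15. ¬b, 2   [□-rule on 8 via 1R2]
Accessibility: 0R1, 1R2
Branch closes: b and ¬b both at 2.
Every branch closes; the branch above is one of them.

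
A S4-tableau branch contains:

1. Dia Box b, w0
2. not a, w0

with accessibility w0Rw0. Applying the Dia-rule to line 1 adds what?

a fresh world w1 with w0Rw1, and Box b at w1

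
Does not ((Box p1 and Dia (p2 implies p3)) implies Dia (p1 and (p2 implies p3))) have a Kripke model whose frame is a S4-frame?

1. not ((Box p1 and Dia (p2 implies p3)) implies Dia (p1 and (p2 implies p3))), 0
2. Box p1 and Dia (p2 implies p3), 0
3. not Dia (p1 and (p2 implies p3)), 0
4. Box p1, 0
5. Dia (p2 implies p3), 0
6. not (p1 and (p2 implies p3)), 0
7. p1, 0
8. not (p2 implies p3), 0
9. p2, 0
10. not p3, 0
11. p2 implies p3, 1
12. not (p1 and (p2 implies p3)), 1
13. p1, 1
14. p3, 1
15. not (p2 implies p3), 1
16. p2, 1
17. not p3, 1
Accessibility: 0R0, 0R1, 1R1
Branch closes: p3 and not p3 both at 1.
(One branch shown.) All branches close.

Unsatisfiable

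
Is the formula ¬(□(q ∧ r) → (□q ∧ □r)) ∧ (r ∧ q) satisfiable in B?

No, unsatisfiable

1. ¬(□(q ∧ r) → (□q ∧ □r)) ∧ (r ∧ q), 0
2. ¬(□(q ∧ r) → (□q ∧ □r)), 0
3. r ∧ q, 0
4. □(q ∧ r), 0
5. ¬(□q ∧ □r), 0
6. r, 0
7. q, 0
8. q ∧ r, 0
9. ¬□r, 0
10. ¬r, 1
11. q ∧ r, 1
12. q, 1
13. r, 1
Accessibility: 0R0, 0R1, 1R0, 1R1
Branch closes: r and ¬r both at 1.
Every branch closes; the branch above is one of them.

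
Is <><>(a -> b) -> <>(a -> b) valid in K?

Tableau for the negation ~(<><>(a -> b) -> <>(a -> b)):
1. ~(<><>(a -> b) -> <>(a -> b)), w0
2. <><>(a -> b), w0
3. ~<>(a -> b), w0
4. <>(a -> b), w1
5. ~(a -> b), w1
6. a, w1
7. ~b, w1
8. a -> b, w2
9. b, w2
Accessibility: w0Rw1, w1Rw2
The negation has an open branch (countermodel exists).

Not valid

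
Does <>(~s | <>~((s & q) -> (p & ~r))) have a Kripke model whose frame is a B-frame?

1. <>(~s | <>~((s & q) -> (p & ~r))), 0
2. ~s | <>~((s & q) -> (p & ~r)), 1   [<>-rule on 1: fresh world 1, 0R1]
3. <>~((s & q) -> (p & ~r)), 1   [|-rule on 2 (branches; this branch)]
4. ~((s & q) -> (p & ~r)), 2   [<>-rule on 3: fresh world 2, 1R2]
5. s & q, 2   [~->-rule on 4]
6. ~(p & ~r), 2   [~->-rule on 4]
7. s, 2   [&-rule on 5]
8. q, 2   [&-rule on 5]
9. r, 2   [~&-rule on 6 (branches; this branch)]
Accessibility: 0R0, 0R1, 1R0, 1R1, 1R2, 2R1, 2R2

Yes, satisfiable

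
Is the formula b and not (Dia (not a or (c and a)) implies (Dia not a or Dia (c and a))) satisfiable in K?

No, unsatisfiable

1. b and not (Dia (not a or (c and a)) implies (Dia not a or Dia (c and a))), 0
2. b, 0
3. not (Dia (not a or (c and a)) implies (Dia not a or Dia (c and a))), 0
4. Dia (not a or (c and a)), 0
5. not (Dia not a or Dia (c and a)), 0
6. not Dia not a, 0
7. not Dia (c and a), 0
8. not a or (c and a), 1
9. a, 1
10. not (c and a), 1
11. c and a, 1
12. c, 1
13. not a, 1
Accessibility: 0R1
Branch closes: a and not a both at 1.
(One branch shown.) All branches close.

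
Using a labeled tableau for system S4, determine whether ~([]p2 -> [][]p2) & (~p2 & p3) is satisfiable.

No, unsatisfiable

1. ~([]p2 -> [][]p2) & (~p2 & p3), u
2. ~([]p2 -> [][]p2), u   [&-rule on 1]
3. ~p2 & p3, u   [&-rule on 1]
4. []p2, u   [~->-rule on 2]
5. ~[][]p2, u   [~->-rule on 2]
6. ~p2, u   [&-rule on 3]
7. p3, u   [&-rule on 3]
8. p2, u   [[]-rule on 4 via uRu]
Accessibility: uRu
Branch closes: p2 and ~p2 both at u.
All branches of the tableau close; one closing branch shown above.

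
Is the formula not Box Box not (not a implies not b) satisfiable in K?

Satisfiable (open branch found)

1. not Box Box not (not a implies not b), u
2. not Box not (not a implies not b), v
3. not a implies not b, w
4. not b, w
Accessibility: uRv, vRw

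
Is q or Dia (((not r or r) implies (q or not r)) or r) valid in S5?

Valid

Tableau for the negation not (q or Dia (((not r or r) implies (q or not r)) or r)):
1. not (q or Dia (((not r or r) implies (q or not r)) or r)), w0
2. not q, w0   [neg-or-rule on 1]
3. not Dia (((not r or r) implies (q or not r)) or r), w0   [neg-or-rule on 1]
4. not (((not r or r) implies (q or not r)) or r), w0   [neg-Dia-rule on 3 via w0Rw0]
5. not ((not r or r) implies (q or not r)), w0   [neg-or-rule on 4]
6. not r, w0   [neg-or-rule on 4]
7. not r or r, w0   [neg-implies-rule on 5]
8. not (q or not r), w0   [neg-implies-rule on 5]
9. r, w0   [neg-or-rule on 8]
Accessibility: w0Rw0
Branch closes: r and not r both at w0.
Every branch of the negation's tableau closes; the branch above is one of them.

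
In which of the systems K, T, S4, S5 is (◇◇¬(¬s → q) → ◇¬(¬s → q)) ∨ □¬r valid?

T-tableau for the negation ¬((◇◇¬(¬s → q) → ◇¬(¬s → q)) ∨ □¬r):
1. ¬((◇◇¬(¬s → q) → ◇¬(¬s → q)) ∨ □¬r), u
2. ¬(◇◇¬(¬s → q) → ◇¬(¬s → q)), u   [¬∨-rule on 1]
3. ¬□¬r, u   [¬∨-rule on 1]
4. ◇◇¬(¬s → q), u   [¬→-rule on 2]
5. ¬◇¬(¬s → q), u   [¬→-rule on 2]
6. ¬s → q, u   [¬◇-rule on 5 via uRu]
7. q, u   [→-rule on 6 (branches; this branch)]
8. r, v   [¬□-rule on 3: fresh world v, uRv]
9. ¬s → q, v   [¬◇-rule on 5 via uRv]
10. q, v   [→-rule on 9 (branches; this branch)]
11. ◇¬(¬s → q), w   [◇-rule on 4: fresh world w, uRw]
12. ¬s → q, w   [¬◇-rule on 5 via uRw]
13. q, w   [→-rule on 12 (branches; this branch)]
14. ¬(¬s → q), x   [◇-rule on 11: fresh world x, wRx]
15. ¬s, x   [¬→-rule on 14]
16. ¬q, x   [¬→-rule on 14]
Accessibility: uRu, uRv, uRw, vRv, wRw, wRx, xRx
Complete open branch: countermodel on a T-frame, so not valid in T, nor in K (the same frame is also a K-frame).
S4-tableau for the negation ¬((◇◇¬(¬s → q) → ◇¬(¬s → q)) ∨ □¬r):
1. ¬((◇◇¬(¬s → q) → ◇¬(¬s → q)) ∨ □¬r), u
2. ¬(◇◇¬(¬s → q) → ◇¬(¬s → q)), u   [¬∨-rule on 1]
3. ¬□¬r, u   [¬∨-rule on 1]
4. ◇◇¬(¬s → q), u   [¬→-rule on 2]
5. ¬◇¬(¬s → q), u   [¬→-rule on 2]
6. ¬s → q, u   [¬◇-rule on 5 via uRu]
7. q, u   [→-rule on 6 (branches; this branch)]
8. r, v   [¬□-rule on 3: fresh world v, uRv]
9. ¬s → q, v   [¬◇-rule on 5 via uRv]
10. q, v   [→-rule on 9 (branches; this branch)]
11. ◇¬(¬s → q), w   [◇-rule on 4: fresh world w, uRw]
12. ¬s → q, w   [¬◇-rule on 5 via uRw]
13. q, w   [→-rule on 12 (branches; this branch)]
14. ¬(¬s → q), x   [◇-rule on 11: fresh world x, wRx]
15. ¬s, x   [¬→-rule on 14]
16. ¬q, x   [¬→-rule on 14]
17. ¬s → q, x   [¬◇-rule on 5 via uRx]
18. q, x   [→-rule on 17 (branches; this branch)]
Accessibility: uRu, uRv, uRw, uRx, vRv, wRw, wRx, xRx
Branch closes: q and ¬q both at x.
Every branch closes (one shown): valid in S4, hence also in S5 (every theorem of S4 is a theorem of S5).

S4, S5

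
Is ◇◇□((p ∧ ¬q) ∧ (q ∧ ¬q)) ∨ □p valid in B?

Not valid

Tableau for the negation ¬(◇◇□((p ∧ ¬q) ∧ (q ∧ ¬q)) ∨ □p):
1. ¬(◇◇□((p ∧ ¬q) ∧ (q ∧ ¬q)) ∨ □p), u
2. ¬◇◇□((p ∧ ¬q) ∧ (q ∧ ¬q)), u
3. ¬□p, u
4. ¬◇□((p ∧ ¬q) ∧ (q ∧ ¬q)), u
5. ¬□((p ∧ ¬q) ∧ (q ∧ ¬q)), u
6. ¬p, v
7. ¬◇□((p ∧ ¬q) ∧ (q ∧ ¬q)), v
8. ¬□((p ∧ ¬q) ∧ (q ∧ ¬q)), v
9. ¬((p ∧ ¬q) ∧ (q ∧ ¬q)), w
10. ¬◇□((p ∧ ¬q) ∧ (q ∧ ¬q)), w
11. ¬□((p ∧ ¬q) ∧ (q ∧ ¬q)), w
12. ¬(q ∧ ¬q), w
13. q, w
14. ¬((p ∧ ¬q) ∧ (q ∧ ¬q)), x
15. ¬□((p ∧ ¬q) ∧ (q ∧ ¬q)), x
16. ¬(q ∧ ¬q), x
17. q, x
18. ¬((p ∧ ¬q) ∧ (q ∧ ¬q)), y
19. ¬□((p ∧ ¬q) ∧ (q ∧ ¬q)), y
20. ¬(q ∧ ¬q), y
21. q, y
22. ¬((p ∧ ¬q) ∧ (q ∧ ¬q)), z
23. ¬(q ∧ ¬q), z
24. q, z
25. ¬((p ∧ ¬q) ∧ (q ∧ ¬q)), w6
26. ¬(q ∧ ¬q), w6
27. q, w6
Accessibility: uRu, uRv, uRw, vRu, vRv, vRx, wRu, wRw, wRy, xRv, xRx, xRz, yRw, yRy, yRw6, zRx, zRz, w6Ry, w6Rw6
The negation has an open branch (countermodel exists).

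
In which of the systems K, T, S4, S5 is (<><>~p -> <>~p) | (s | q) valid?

S4, S5

T-tableau for the negation ~((<><>~p -> <>~p) | (s | q)):
1. ~((<><>~p -> <>~p) | (s | q)), w0
2. ~(<><>~p -> <>~p), w0
3. ~(s | q), w0
4. <><>~p, w0
5. ~<>~p, w0
6. ~s, w0
7. ~q, w0
8. p, w0
9. <>~p, w1
10. p, w1
11. ~p, w2
Accessibility: w0Rw0, w0Rw1, w1Rw1, w1Rw2, w2Rw2
Complete open branch: countermodel on a T-frame, so not valid in T, nor in K (the same frame is also a K-frame).
S4-tableau for the negation ~((<><>~p -> <>~p) | (s | q)):
1. ~((<><>~p -> <>~p) | (s | q)), w0
2. ~(<><>~p -> <>~p), w0
3. ~(s | q), w0
4. <><>~p, w0
5. ~<>~p, w0
6. ~s, w0
7. ~q, w0
8. p, w0
9. <>~p, w1
10. p, w1
11. ~p, w2
12. p, w2
Accessibility: w0Rw0, w0Rw1, w0Rw2, w1Rw1, w1Rw2, w2Rw2
Branch closes: p and ~p both at w2.
Every branch closes (one shown): valid in S4, hence also in S5 (every theorem of S4 is a theorem of S5).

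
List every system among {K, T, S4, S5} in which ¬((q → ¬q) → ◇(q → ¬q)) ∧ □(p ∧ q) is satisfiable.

K

K-tableau for the formula:
1. ¬((q → ¬q) → ◇(q → ¬q)) ∧ □(p ∧ q), w0
2. ¬((q → ¬q) → ◇(q → ¬q)), w0
3. □(p ∧ q), w0
4. q → ¬q, w0
5. ¬◇(q → ¬q), w0
6. ¬q, w0
Complete open branch: satisfiable in K.
T-tableau for the formula:
1. ¬((q → ¬q) → ◇(q → ¬q)) ∧ □(p ∧ q), w0
2. ¬((q → ¬q) → ◇(q → ¬q)), w0
3. □(p ∧ q), w0
4. q → ¬q, w0
5. ¬◇(q → ¬q), w0
6. p ∧ q, w0
7. p, w0
8. q, w0
9. ¬(q → ¬q), w0
10. ¬q, w0
Accessibility: w0Rw0
Branch closes: q and ¬q both at w0.
Every branch closes (one shown): unsatisfiable in T, hence also in S4, S5 (every S4/S5-frame is a T-frame).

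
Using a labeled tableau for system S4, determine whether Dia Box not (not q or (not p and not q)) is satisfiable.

1. Dia Box not (not q or (not p and not q)), 0
2. Box not (not q or (not p and not q)), 1
3. not (not q or (not p and not q)), 1
4. q, 1
5. not (not p and not q), 1
Accessibility: 0R0, 0R1, 1R1

Satisfiable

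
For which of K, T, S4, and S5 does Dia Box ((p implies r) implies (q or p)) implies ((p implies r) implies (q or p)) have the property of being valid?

S5

S5-tableau for the negation not (Dia Box ((p implies r) implies (q or p)) implies ((p implies r) implies (q or p))):
1. not (Dia Box ((p implies r) implies (q or p)) implies ((p implies r) implies (q or p))), 0
2. Dia Box ((p implies r) implies (q or p)), 0   [neg-implies-rule on 1]
3. not ((p implies r) implies (q or p)), 0   [neg-implies-rule on 1]
4. p implies r, 0   [neg-implies-rule on 3]
5. not (q or p), 0   [neg-implies-rule on 3]
6. not q, 0   [neg-or-rule on 5]
7. not p, 0   [neg-or-rule on 5]
8. r, 0   [implies-rule on 4 (branches; this branch)]
9. Box ((p implies r) implies (q or p)), 1   [Dia-rule on 2: fresh world 1, 0R1]
10. (p implies r) implies (q or p), 0   [Box-rule on 9 via 1R0]
11. (p implies r) implies (q or p), 1   [Box-rule on 9 via 1R1]
12. q or p, 0   [implies-rule on 10 (branches; this branch)]
13. not (p implies r), 1   [implies-rule on 11 (branches; this branch)]
14. p, 1   [neg-implies-rule on 13]
15. not r, 1   [neg-implies-rule on 13]
16. p, 0   [or-rule on 12 (branches; this branch)]
Accessibility: 0R0, 0R1, 1R0, 1R1
Branch closes: p and not p both at 0.
Every branch closes (one shown): valid in S5.
S4-tableau for the negation not (Dia Box ((p implies r) implies (q or p)) implies ((p implies r) implies (q or p))):
1. not (Dia Box ((p implies r) implies (q or p)) implies ((p implies r) implies (q or p))), 0
2. Dia Box ((p implies r) implies (q or p)), 0   [neg-implies-rule on 1]
3. not ((p implies r) implies (q or p)), 0   [neg-implies-rule on 1]
4. p implies r, 0   [neg-implies-rule on 3]
5. not (q or p), 0   [neg-implies-rule on 3]
6. not q, 0   [neg-or-rule on 5]
7. not p, 0   [neg-or-rule on 5]
8. r, 0   [implies-rule on 4 (branches; this branch)]
9. Box ((p implies r) implies (q or p)), 1   [Dia-rule on 2: fresh world 1, 0R1]
10. (p implies r) implies (q or p), 1   [Box-rule on 9 via 1R1]
11. q or p, 1   [implies-rule on 10 (branches; this branch)]
12. p, 1   [or-rule on 11 (branches; this branch)]
Accessibility: 0R0, 0R1, 1R1
Complete open branch: countermodel on an S4-frame, so not valid in S4, nor in K, T (the same frame is also a K-frame and a T-frame).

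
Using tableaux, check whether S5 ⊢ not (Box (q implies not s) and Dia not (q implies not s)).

Tableau for the negation Box (q implies not s) and Dia not (q implies not s):
1. Box (q implies not s) and Dia not (q implies not s), u
2. Box (q implies not s), u
3. Dia not (q implies not s), u
4. q implies not s, u
5. not s, u
6. not (q implies not s), v
7. q, v
8. s, v
9. q implies not s, v
10. not s, v
Accessibility: uRu, uRv, vRu, vRv
Branch closes: s and not s both at v.
All branches of the negation close; one closing branch shown above.

Valid in S5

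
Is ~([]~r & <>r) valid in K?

Yes, valid

Tableau for the negation []~r & <>r:
1. []~r & <>r, w0
2. []~r, w0   [&-rule on 1]
3. <>r, w0   [&-rule on 1]
4. r, w1   [<>-rule on 3: fresh world w1, w0Rw1]
5. ~r, w1   [[]-rule on 2 via w0Rw1]
Accessibility: w0Rw1
Branch closes: r and ~r both at w1.
Every branch of the negation's tableau closes; the branch above is one of them.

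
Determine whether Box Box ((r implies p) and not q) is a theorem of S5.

Tableau for the negation not Box Box ((r implies p) and not q):
1. not Box Box ((r implies p) and not q), u
2. not Box ((r implies p) and not q), v   [neg-Box-rule on 1: fresh world v, uRv]
3. not ((r implies p) and not q), w   [neg-Box-rule on 2: fresh world w, vRw]
4. q, w   [neg-and-rule on 3 (branches; this branch)]
Accessibility: uRu, uRv, uRw, vRu, vRv, vRw, wRu, wRv, wRw
The negation has an open branch (countermodel exists).

No, not valid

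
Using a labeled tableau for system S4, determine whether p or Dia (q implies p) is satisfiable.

Satisfiable (open branch found)

1. p or Dia (q implies p), 0
2. Dia (q implies p), 0   [or-rule on 1 (branches; this branch)]
3. q implies p, 1   [Dia-rule on 2: fresh world 1, 0R1]
4. p, 1   [implies-rule on 3 (branches; this branch)]
Accessibility: 0R0, 0R1, 1R1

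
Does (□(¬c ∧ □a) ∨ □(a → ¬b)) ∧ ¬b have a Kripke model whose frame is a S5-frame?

Satisfiable

1. (□(¬c ∧ □a) ∨ □(a → ¬b)) ∧ ¬b, u
2. □(¬c ∧ □a) ∨ □(a → ¬b), u
3. ¬b, u
4. □(a → ¬b), u
5. a → ¬b, u
Accessibility: uRu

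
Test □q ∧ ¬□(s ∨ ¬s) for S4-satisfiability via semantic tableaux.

1. □q ∧ ¬□(s ∨ ¬s), u
2. □q, u
3. ¬□(s ∨ ¬s), u
4. q, u
5. ¬(s ∨ ¬s), v
6. ¬s, v
7. s, v
Accessibility: uRu, uRv, vRv
Branch closes: s and ¬s both at v.
(One branch shown.) All branches close.

No, unsatisfiable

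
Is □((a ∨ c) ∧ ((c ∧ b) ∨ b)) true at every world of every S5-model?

Tableau for the negation ¬□((a ∨ c) ∧ ((c ∧ b) ∨ b)):
1. ¬□((a ∨ c) ∧ ((c ∧ b) ∨ b)), 0
2. ¬((a ∨ c) ∧ ((c ∧ b) ∨ b)), 1
3. ¬((c ∧ b) ∨ b), 1
4. ¬(c ∧ b), 1
5. ¬b, 1
Accessibility: 0R0, 0R1, 1R0, 1R1
The negation has an open branch (countermodel exists).

Invalid (countermodel exists)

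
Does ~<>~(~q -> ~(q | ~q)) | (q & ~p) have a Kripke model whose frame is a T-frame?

1. ~<>~(~q -> ~(q | ~q)) | (q & ~p), 0
2. q & ~p, 0
3. q, 0
4. ~p, 0
Accessibility: 0R0

Satisfiable (open branch found)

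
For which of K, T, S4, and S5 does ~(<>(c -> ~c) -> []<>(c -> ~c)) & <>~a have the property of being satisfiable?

S5-tableau for the formula:
1. ~(<>(c -> ~c) -> []<>(c -> ~c)) & <>~a, w0
2. ~(<>(c -> ~c) -> []<>(c -> ~c)), w0   [&-rule on 1]
3. <>~a, w0   [&-rule on 1]
4. <>(c -> ~c), w0   [~->-rule on 2]
5. ~[]<>(c -> ~c), w0   [~->-rule on 2]
6. ~a, w1   [<>-rule on 3: fresh world w1, w0Rw1]
7. c -> ~c, w2   [<>-rule on 4: fresh world w2, w0Rw2]
8. ~c, w2   [->-rule on 7 (branches; this branch)]
9. ~<>(c -> ~c), w3   [~[]-rule on 5: fresh world w3, w0Rw3]
10. ~(c -> ~c), w0   [~<>-rule on 9 via w3Rw0]
11. c, w0   [~->-rule on 10]
12. ~(c -> ~c), w1   [~<>-rule on 9 via w3Rw1]
13. c, w1   [~->-rule on 12]
14. ~(c -> ~c), w2   [~<>-rule on 9 via w3Rw2]
15. c, w2   [~->-rule on 14]
Accessibility: w0Rw0, w0Rw1, w0Rw2, w0Rw3, w1Rw0, w1Rw1, w1Rw2, w1Rw3, w2Rw0, w2Rw1, w2Rw2, w2Rw3, w3Rw0, w3Rw1, w3Rw2, w3Rw3
Branch closes: c and ~c both at w2.
Every branch closes (one shown): unsatisfiable in S5.
S4-tableau for the formula:
1. ~(<>(c -> ~c) -> []<>(c -> ~c)) & <>~a, w0
2. ~(<>(c -> ~c) -> []<>(c -> ~c)), w0   [&-rule on 1]
3. <>~a, w0   [&-rule on 1]
4. <>(c -> ~c), w0   [~->-rule on 2]
5. ~[]<>(c -> ~c), w0   [~->-rule on 2]
6. ~a, w1   [<>-rule on 3: fresh world w1, w0Rw1]
7. c -> ~c, w2   [<>-rule on 4: fresh world w2, w0Rw2]
8. ~c, w2   [->-rule on 7 (branches; this branch)]
9. ~<>(c -> ~c), w3   [~[]-rule on 5: fresh world w3, w0Rw3]
10. ~(c -> ~c), w3   [~<>-rule on 9 via w3Rw3]
11. c, w3   [~->-rule on 10]
Accessibility: w0Rw0, w0Rw1, w0Rw2, w0Rw3, w1Rw1, w2Rw2, w3Rw3
Complete open branch: satisfiable in S4, hence also in K, T (this S4-model is also a K-model and a T-model).

K, T, S4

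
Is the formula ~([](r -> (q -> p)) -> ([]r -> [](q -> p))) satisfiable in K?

1. ~([](r -> (q -> p)) -> ([]r -> [](q -> p))), u
2. [](r -> (q -> p)), u   [~->-rule on 1]
3. ~([]r -> [](q -> p)), u   [~->-rule on 1]
4. []r, u   [~->-rule on 3]
5. ~[](q -> p), u   [~->-rule on 3]
6. ~(q -> p), v   [~[]-rule on 5: fresh world v, uRv]
7. q, v   [~->-rule on 6]
8. ~p, v   [~->-rule on 6]
9. r -> (q -> p), v   [[]-rule on 2 via uRv]
10. r, v   [[]-rule on 4 via uRv]
11. q -> p, v   [->-rule on 9 (branches; this branch)]
12. p, v   [->-rule on 11 (branches; this branch)]
Accessibility: uRv
Branch closes: p and ~p both at v.
Every branch closes; the branch above is one of them.

Unsatisfiable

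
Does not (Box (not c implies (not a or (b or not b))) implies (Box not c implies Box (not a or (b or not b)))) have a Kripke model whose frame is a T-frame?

Unsatisfiable (every branch closes)

1. not (Box (not c implies (not a or (b or not b))) implies (Box not c implies Box (not a or (b or not b)))), u
2. Box (not c implies (not a or (b or not b))), u
3. not (Box not c implies Box (not a or (b or not b))), u
4. Box not c, u
5. not Box (not a or (b or not b)), u
6. not c implies (not a or (b or not b)), u
7. not c, u
8. not a or (b or not b), u
9. b or not b, u
10. not b, u
11. not (not a or (b or not b)), v
12. a, v
13. not (b or not b), v
14. not b, v
15. b, v
Accessibility: uRu, uRv, vRv
Branch closes: b and not b both at v.
All branches of the tableau close; one closing branch shown above.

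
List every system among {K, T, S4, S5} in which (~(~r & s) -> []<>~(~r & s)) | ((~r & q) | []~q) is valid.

S5

S4-tableau for the negation ~((~(~r & s) -> []<>~(~r & s)) | ((~r & q) | []~q)):
1. ~((~(~r & s) -> []<>~(~r & s)) | ((~r & q) | []~q)), 0
2. ~(~(~r & s) -> []<>~(~r & s)), 0
3. ~((~r & q) | []~q), 0
4. ~(~r & s), 0
5. ~[]<>~(~r & s), 0
6. ~(~r & q), 0
7. ~[]~q, 0
8. ~s, 0
9. ~q, 0
10. ~<>~(~r & s), 1
11. ~r & s, 1
12. ~r, 1
13. s, 1
14. q, 2
Accessibility: 0R0, 0R1, 0R2, 1R1, 2R2
Complete open branch: countermodel on an S4-frame, so not valid in S4, nor in K, T (the same frame is also a K-frame and a T-frame).
S5-tableau for the negation ~((~(~r & s) -> []<>~(~r & s)) | ((~r & q) | []~q)):
1. ~((~(~r & s) -> []<>~(~r & s)) | ((~r & q) | []~q)), 0
2. ~(~(~r & s) -> []<>~(~r & s)), 0
3. ~((~r & q) | []~q), 0
4. ~(~r & s), 0
5. ~[]<>~(~r & s), 0
6. ~(~r & q), 0
7. ~[]~q, 0
8. ~s, 0
9. ~q, 0
10. ~<>~(~r & s), 1
11. ~r & s, 0
12. ~r, 0
13. s, 0
Accessibility: 0R0, 0R1, 1R0, 1R1
Branch closes: s and ~s both at 0.
Every branch closes (one shown): valid in S5.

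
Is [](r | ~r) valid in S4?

Valid

Tableau for the negation ~[](r | ~r):
1. ~[](r | ~r), w0
2. ~(r | ~r), w1
3. ~r, w1
4. r, w1
Accessibility: w0Rw0, w0Rw1, w1Rw1
Branch closes: r and ~r both at w1.
All branches of the negation close; one closing branch shown above.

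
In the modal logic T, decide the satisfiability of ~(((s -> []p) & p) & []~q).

Satisfiable

1. ~(((s -> []p) & p) & []~q), 0
2. ~[]~q, 0   [~&-rule on 1 (branches; this branch)]
3. q, 1   [~[]-rule on 2: fresh world 1, 0R1]
Accessibility: 0R0, 0R1, 1R1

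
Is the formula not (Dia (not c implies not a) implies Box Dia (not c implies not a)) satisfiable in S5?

1. not (Dia (not c implies not a) implies Box Dia (not c implies not a)), 0
2. Dia (not c implies not a), 0
3. not Box Dia (not c implies not a), 0
4. not c implies not a, 1
5. not a, 1
6. not Dia (not c implies not a), 2
7. not (not c implies not a), 0
8. not c, 0
9. a, 0
10. not (not c implies not a), 1
11. not c, 1
12. a, 1
Accessibility: 0R0, 0R1, 0R2, 1R0, 1R1, 1R2, 2R0, 2R1, 2R2
Branch closes: a and not a both at 1.
(One branch shown.) All branches close.

Unsatisfiable (every branch closes)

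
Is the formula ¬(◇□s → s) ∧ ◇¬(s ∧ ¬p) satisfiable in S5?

1. ¬(◇□s → s) ∧ ◇¬(s ∧ ¬p), 0
2. ¬(◇□s → s), 0   [∧-rule on 1]
3. ◇¬(s ∧ ¬p), 0   [∧-rule on 1]
4. ◇□s, 0   [¬→-rule on 2]
5. ¬s, 0   [¬→-rule on 2]
6. ¬(s ∧ ¬p), 1   [◇-rule on 3: fresh world 1, 0R1]
7. p, 1   [¬∧-rule on 6 (branches; this branch)]
8. □s, 2   [◇-rule on 4: fresh world 2, 0R2]
9. s, 0   [□-rule on 8 via 2R0]
Accessibility: 0R0, 0R1, 0R2, 1R0, 1R1, 1R2, 2R0, 2R1, 2R2
Branch closes: s and ¬s both at 0.
(One branch shown.) All branches close.

Unsatisfiable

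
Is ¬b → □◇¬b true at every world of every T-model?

Tableau for the negation ¬(¬b → □◇¬b):
1. ¬(¬b → □◇¬b), w0
2. ¬b, w0
3. ¬□◇¬b, w0
4. ¬◇¬b, w1
5. b, w1
Accessibility: w0Rw0, w0Rw1, w1Rw1
The negation has an open branch (countermodel exists).

Invalid (countermodel exists)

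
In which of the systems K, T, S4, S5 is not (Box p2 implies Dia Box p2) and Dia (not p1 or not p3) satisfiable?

K

K-tableau for the formula:
1. not (Box p2 implies Dia Box p2) and Dia (not p1 or not p3), 0
2. not (Box p2 implies Dia Box p2), 0   [and-rule on 1]
3. Dia (not p1 or not p3), 0   [and-rule on 1]
4. Box p2, 0   [neg-implies-rule on 2]
5. not Dia Box p2, 0   [neg-implies-rule on 2]
6. not p1 or not p3, 1   [Dia-rule on 3: fresh world 1, 0R1]
7. p2, 1   [Box-rule on 4 via 0R1]
8. not Box p2, 1   [neg-Dia-rule on 5 via 0R1]
9. not p3, 1   [or-rule on 6 (branches; this branch)]
10. not p2, 2   [neg-Box-rule on 8: fresh world 2, 1R2]
Accessibility: 0R1, 1R2
Complete open branch: satisfiable in K.
T-tableau for the formula:
1. not (Box p2 implies Dia Box p2) and Dia (not p1 or not p3), 0
2. not (Box p2 implies Dia Box p2), 0   [and-rule on 1]
3. Dia (not p1 or not p3), 0   [and-rule on 1]
4. Box p2, 0   [neg-implies-rule on 2]
5. not Dia Box p2, 0   [neg-implies-rule on 2]
6. p2, 0   [Box-rule on 4 via 0R0]
7. not Box p2, 0   [neg-Dia-rule on 5 via 0R0]
8. not p1 or not p3, 1   [Dia-rule on 3: fresh world 1, 0R1]
9. p2, 1   [Box-rule on 4 via 0R1]
10. not Box p2, 1   [neg-Dia-rule on 5 via 0R1]
11. not p3, 1   [or-rule on 8 (branches; this branch)]
12. not p2, 2   [neg-Box-rule on 7: fresh world 2, 0R2]
13. p2, 2   [Box-rule on 4 via 0R2]
Accessibility: 0R0, 0R1, 0R2, 1R1, 2R2
Branch closes: p2 and not p2 both at 2.
Every branch closes (one shown): unsatisfiable in T, hence also in S4, S5 (every S4/S5-frame is a T-frame).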